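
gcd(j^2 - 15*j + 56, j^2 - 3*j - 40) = j - 8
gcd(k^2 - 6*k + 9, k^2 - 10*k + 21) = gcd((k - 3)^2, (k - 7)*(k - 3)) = k - 3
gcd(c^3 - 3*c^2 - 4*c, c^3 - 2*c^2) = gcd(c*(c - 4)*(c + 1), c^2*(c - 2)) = c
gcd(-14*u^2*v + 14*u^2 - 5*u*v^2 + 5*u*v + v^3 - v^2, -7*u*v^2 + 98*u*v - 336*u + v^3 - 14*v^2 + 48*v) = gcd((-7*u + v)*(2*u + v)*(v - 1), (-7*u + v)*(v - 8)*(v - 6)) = 7*u - v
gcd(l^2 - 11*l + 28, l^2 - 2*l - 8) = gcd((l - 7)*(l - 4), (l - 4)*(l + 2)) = l - 4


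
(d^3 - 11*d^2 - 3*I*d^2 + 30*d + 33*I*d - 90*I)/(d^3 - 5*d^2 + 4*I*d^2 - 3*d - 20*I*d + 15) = (d^2 - 3*d*(2 + I) + 18*I)/(d^2 + 4*I*d - 3)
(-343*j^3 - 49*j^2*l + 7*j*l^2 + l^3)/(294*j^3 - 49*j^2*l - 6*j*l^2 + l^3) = (-7*j - l)/(6*j - l)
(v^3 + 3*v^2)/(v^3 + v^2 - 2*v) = v*(v + 3)/(v^2 + v - 2)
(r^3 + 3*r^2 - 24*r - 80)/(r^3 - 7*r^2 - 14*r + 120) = (r + 4)/(r - 6)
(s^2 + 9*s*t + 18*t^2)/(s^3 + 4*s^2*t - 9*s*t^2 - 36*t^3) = (s + 6*t)/(s^2 + s*t - 12*t^2)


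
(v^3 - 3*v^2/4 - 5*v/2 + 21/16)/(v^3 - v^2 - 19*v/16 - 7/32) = 2*(4*v^2 + 4*v - 3)/(8*v^2 + 6*v + 1)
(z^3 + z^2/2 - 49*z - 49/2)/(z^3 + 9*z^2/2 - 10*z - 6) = (z^2 - 49)/(z^2 + 4*z - 12)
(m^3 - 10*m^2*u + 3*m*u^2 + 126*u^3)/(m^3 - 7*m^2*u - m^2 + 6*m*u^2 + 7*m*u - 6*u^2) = (-m^2 + 4*m*u + 21*u^2)/(-m^2 + m*u + m - u)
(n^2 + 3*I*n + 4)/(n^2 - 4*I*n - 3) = (n + 4*I)/(n - 3*I)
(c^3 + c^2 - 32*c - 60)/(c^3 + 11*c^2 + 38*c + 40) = (c - 6)/(c + 4)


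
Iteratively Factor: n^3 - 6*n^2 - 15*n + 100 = (n + 4)*(n^2 - 10*n + 25) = (n - 5)*(n + 4)*(n - 5)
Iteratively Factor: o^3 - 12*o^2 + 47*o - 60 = (o - 5)*(o^2 - 7*o + 12) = (o - 5)*(o - 3)*(o - 4)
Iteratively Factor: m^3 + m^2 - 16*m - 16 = (m - 4)*(m^2 + 5*m + 4) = (m - 4)*(m + 4)*(m + 1)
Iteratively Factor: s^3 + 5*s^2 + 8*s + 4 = (s + 1)*(s^2 + 4*s + 4) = (s + 1)*(s + 2)*(s + 2)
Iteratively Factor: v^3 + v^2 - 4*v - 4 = (v + 2)*(v^2 - v - 2) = (v + 1)*(v + 2)*(v - 2)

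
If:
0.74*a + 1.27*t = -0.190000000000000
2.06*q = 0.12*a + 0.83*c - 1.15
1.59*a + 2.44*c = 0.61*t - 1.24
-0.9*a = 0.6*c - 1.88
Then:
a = 5.24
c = -4.72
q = -2.15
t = -3.20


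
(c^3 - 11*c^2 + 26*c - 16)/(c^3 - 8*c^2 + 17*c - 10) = (c - 8)/(c - 5)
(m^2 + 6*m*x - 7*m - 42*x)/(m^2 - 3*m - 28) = (m + 6*x)/(m + 4)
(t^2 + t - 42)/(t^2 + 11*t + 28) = (t - 6)/(t + 4)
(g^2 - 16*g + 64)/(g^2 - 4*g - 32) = (g - 8)/(g + 4)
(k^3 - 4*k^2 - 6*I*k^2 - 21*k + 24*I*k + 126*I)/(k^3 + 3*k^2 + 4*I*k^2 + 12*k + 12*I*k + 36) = (k^2 - k*(7 + 6*I) + 42*I)/(k^2 + 4*I*k + 12)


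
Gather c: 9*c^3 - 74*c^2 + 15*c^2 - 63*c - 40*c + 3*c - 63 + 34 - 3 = 9*c^3 - 59*c^2 - 100*c - 32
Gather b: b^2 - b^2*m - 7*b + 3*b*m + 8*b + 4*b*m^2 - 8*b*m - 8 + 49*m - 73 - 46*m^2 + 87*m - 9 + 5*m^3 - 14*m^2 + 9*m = b^2*(1 - m) + b*(4*m^2 - 5*m + 1) + 5*m^3 - 60*m^2 + 145*m - 90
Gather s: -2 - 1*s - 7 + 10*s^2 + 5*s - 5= 10*s^2 + 4*s - 14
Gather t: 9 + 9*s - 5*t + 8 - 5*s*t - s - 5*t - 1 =8*s + t*(-5*s - 10) + 16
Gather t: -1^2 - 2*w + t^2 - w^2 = t^2 - w^2 - 2*w - 1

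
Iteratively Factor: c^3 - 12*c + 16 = (c + 4)*(c^2 - 4*c + 4) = (c - 2)*(c + 4)*(c - 2)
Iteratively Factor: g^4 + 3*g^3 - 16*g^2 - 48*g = (g - 4)*(g^3 + 7*g^2 + 12*g) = (g - 4)*(g + 3)*(g^2 + 4*g) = g*(g - 4)*(g + 3)*(g + 4)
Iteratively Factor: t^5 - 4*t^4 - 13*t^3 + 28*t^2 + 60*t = (t - 3)*(t^4 - t^3 - 16*t^2 - 20*t) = (t - 3)*(t + 2)*(t^3 - 3*t^2 - 10*t) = t*(t - 3)*(t + 2)*(t^2 - 3*t - 10) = t*(t - 5)*(t - 3)*(t + 2)*(t + 2)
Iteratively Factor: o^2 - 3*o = (o - 3)*(o)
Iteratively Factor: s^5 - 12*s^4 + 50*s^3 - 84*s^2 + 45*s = (s)*(s^4 - 12*s^3 + 50*s^2 - 84*s + 45) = s*(s - 3)*(s^3 - 9*s^2 + 23*s - 15) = s*(s - 3)*(s - 1)*(s^2 - 8*s + 15) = s*(s - 3)^2*(s - 1)*(s - 5)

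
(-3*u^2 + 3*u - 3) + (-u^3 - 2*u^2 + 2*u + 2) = -u^3 - 5*u^2 + 5*u - 1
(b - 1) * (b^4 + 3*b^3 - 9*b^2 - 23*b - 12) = b^5 + 2*b^4 - 12*b^3 - 14*b^2 + 11*b + 12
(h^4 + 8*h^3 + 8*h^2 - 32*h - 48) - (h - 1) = h^4 + 8*h^3 + 8*h^2 - 33*h - 47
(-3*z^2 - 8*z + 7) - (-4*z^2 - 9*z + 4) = z^2 + z + 3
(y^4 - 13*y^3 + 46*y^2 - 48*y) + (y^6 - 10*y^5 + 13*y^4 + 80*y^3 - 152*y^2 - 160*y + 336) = y^6 - 10*y^5 + 14*y^4 + 67*y^3 - 106*y^2 - 208*y + 336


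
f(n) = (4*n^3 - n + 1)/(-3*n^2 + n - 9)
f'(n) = (6*n - 1)*(4*n^3 - n + 1)/(-3*n^2 + n - 9)^2 + (12*n^2 - 1)/(-3*n^2 + n - 9) = ((1 - 12*n^2)*(3*n^2 - n + 9) + (6*n - 1)*(4*n^3 - n + 1))/(3*n^2 - n + 9)^2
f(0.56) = -0.12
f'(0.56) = -0.26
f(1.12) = -0.47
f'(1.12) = -0.97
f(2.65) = -2.65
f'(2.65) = -1.59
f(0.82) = -0.23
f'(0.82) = -0.60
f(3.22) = -3.56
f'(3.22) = -1.58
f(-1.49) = 0.63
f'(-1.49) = -1.13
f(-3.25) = 3.03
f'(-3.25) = -1.45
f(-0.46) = -0.11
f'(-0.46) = -0.19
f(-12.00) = 15.23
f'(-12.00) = -1.36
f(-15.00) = 19.29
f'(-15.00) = -1.35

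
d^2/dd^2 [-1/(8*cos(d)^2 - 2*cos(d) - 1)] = 2*(128*sin(d)^4 - 82*sin(d)^2 + 29*cos(d) - 6*cos(3*d) - 58)/((2*cos(d) - 1)^3*(4*cos(d) + 1)^3)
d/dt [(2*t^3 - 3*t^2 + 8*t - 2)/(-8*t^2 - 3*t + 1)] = (-16*t^4 - 12*t^3 + 79*t^2 - 38*t + 2)/(64*t^4 + 48*t^3 - 7*t^2 - 6*t + 1)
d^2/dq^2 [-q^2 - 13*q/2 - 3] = -2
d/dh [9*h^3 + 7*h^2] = h*(27*h + 14)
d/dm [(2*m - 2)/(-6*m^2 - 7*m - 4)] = 2*(6*m^2 - 12*m - 11)/(36*m^4 + 84*m^3 + 97*m^2 + 56*m + 16)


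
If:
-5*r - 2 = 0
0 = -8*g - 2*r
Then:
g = 1/10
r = -2/5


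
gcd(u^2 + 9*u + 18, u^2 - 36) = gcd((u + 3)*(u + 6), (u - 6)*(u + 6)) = u + 6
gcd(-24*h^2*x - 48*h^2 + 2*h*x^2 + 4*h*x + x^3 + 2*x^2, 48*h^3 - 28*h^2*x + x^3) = -24*h^2 + 2*h*x + x^2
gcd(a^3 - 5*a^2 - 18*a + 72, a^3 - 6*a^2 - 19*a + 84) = a^2 + a - 12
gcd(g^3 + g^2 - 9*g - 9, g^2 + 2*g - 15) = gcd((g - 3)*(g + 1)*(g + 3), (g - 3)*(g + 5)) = g - 3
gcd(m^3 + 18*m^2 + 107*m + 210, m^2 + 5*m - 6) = m + 6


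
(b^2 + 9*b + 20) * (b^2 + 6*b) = b^4 + 15*b^3 + 74*b^2 + 120*b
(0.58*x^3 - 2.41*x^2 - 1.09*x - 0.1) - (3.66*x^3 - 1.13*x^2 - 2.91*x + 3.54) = -3.08*x^3 - 1.28*x^2 + 1.82*x - 3.64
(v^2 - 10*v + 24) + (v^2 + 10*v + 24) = 2*v^2 + 48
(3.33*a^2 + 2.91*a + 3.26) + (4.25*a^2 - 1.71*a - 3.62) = 7.58*a^2 + 1.2*a - 0.36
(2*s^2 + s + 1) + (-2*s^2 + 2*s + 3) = 3*s + 4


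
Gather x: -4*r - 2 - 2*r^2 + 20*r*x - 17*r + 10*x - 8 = -2*r^2 - 21*r + x*(20*r + 10) - 10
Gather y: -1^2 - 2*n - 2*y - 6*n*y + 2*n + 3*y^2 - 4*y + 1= 3*y^2 + y*(-6*n - 6)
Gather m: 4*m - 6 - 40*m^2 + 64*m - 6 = -40*m^2 + 68*m - 12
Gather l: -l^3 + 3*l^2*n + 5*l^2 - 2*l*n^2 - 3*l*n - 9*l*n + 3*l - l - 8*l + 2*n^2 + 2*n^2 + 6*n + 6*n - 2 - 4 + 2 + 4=-l^3 + l^2*(3*n + 5) + l*(-2*n^2 - 12*n - 6) + 4*n^2 + 12*n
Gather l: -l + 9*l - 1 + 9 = 8*l + 8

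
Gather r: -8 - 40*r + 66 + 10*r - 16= 42 - 30*r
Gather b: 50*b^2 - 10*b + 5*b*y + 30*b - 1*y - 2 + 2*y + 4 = 50*b^2 + b*(5*y + 20) + y + 2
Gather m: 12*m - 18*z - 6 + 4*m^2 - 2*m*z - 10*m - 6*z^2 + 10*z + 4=4*m^2 + m*(2 - 2*z) - 6*z^2 - 8*z - 2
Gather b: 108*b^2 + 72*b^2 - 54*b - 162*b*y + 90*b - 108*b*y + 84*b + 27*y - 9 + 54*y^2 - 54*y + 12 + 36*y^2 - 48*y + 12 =180*b^2 + b*(120 - 270*y) + 90*y^2 - 75*y + 15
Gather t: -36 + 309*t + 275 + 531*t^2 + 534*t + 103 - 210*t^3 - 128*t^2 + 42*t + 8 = -210*t^3 + 403*t^2 + 885*t + 350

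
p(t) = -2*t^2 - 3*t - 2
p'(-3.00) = 9.00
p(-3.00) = -11.00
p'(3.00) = -15.00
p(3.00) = -29.00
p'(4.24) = -19.96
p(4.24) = -50.68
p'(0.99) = -6.96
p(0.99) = -6.93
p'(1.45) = -8.80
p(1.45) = -10.56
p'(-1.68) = 3.72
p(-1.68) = -2.60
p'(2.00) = -11.00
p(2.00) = -16.00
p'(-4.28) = 14.12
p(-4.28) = -25.80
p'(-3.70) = 11.80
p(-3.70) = -18.28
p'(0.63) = -5.52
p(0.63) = -4.68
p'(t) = -4*t - 3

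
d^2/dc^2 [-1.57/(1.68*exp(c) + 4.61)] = (12.159336 - 4.431168*exp(c))*exp(c)/(1.68*exp(c) + 4.61)^3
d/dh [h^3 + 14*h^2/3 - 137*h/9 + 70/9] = 3*h^2 + 28*h/3 - 137/9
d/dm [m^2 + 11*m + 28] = 2*m + 11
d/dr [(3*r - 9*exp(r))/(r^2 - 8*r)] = 3*(r*(1 - 3*exp(r))*(r - 8) - 2*(r - 4)*(r - 3*exp(r)))/(r^2*(r - 8)^2)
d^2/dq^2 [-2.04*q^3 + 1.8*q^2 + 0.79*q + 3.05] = 3.6 - 12.24*q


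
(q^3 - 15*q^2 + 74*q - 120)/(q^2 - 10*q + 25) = (q^2 - 10*q + 24)/(q - 5)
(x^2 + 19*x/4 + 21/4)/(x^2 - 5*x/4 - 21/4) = (x + 3)/(x - 3)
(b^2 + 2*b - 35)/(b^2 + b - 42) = (b - 5)/(b - 6)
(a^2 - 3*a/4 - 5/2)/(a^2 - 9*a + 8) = (4*a^2 - 3*a - 10)/(4*(a^2 - 9*a + 8))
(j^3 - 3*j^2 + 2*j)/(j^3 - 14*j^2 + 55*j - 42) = j*(j - 2)/(j^2 - 13*j + 42)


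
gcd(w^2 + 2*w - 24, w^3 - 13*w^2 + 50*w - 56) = w - 4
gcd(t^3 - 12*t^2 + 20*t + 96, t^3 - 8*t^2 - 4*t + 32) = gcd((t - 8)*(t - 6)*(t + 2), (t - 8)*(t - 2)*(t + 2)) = t^2 - 6*t - 16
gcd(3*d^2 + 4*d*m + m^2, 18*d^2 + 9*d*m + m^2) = 3*d + m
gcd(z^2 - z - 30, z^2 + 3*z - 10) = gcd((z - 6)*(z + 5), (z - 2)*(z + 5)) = z + 5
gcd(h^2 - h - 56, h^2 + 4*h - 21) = h + 7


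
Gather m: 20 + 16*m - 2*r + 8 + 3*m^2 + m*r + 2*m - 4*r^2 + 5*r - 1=3*m^2 + m*(r + 18) - 4*r^2 + 3*r + 27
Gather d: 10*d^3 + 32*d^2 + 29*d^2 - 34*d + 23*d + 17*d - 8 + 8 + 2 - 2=10*d^3 + 61*d^2 + 6*d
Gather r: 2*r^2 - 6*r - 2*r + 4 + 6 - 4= 2*r^2 - 8*r + 6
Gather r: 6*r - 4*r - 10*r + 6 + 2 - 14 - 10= -8*r - 16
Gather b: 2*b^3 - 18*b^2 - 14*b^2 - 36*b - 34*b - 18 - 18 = 2*b^3 - 32*b^2 - 70*b - 36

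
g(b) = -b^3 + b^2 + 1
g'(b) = -3*b^2 + 2*b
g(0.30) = 1.06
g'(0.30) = 0.33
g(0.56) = 1.14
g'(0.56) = 0.18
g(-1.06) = 3.31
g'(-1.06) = -5.49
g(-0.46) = 1.31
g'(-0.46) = -1.55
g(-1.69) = 8.68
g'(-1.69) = -11.95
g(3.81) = -39.79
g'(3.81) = -35.93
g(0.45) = 1.11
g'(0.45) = 0.29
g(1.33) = 0.42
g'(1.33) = -2.65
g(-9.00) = 811.00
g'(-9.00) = -261.00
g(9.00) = -647.00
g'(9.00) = -225.00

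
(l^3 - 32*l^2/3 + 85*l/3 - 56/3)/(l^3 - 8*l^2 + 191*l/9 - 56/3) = 3*(l^2 - 8*l + 7)/(3*l^2 - 16*l + 21)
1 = 1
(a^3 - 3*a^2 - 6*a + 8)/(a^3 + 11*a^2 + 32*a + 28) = (a^2 - 5*a + 4)/(a^2 + 9*a + 14)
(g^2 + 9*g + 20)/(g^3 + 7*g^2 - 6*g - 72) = (g + 5)/(g^2 + 3*g - 18)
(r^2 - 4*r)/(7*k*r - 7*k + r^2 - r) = r*(r - 4)/(7*k*r - 7*k + r^2 - r)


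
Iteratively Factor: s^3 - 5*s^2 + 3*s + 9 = (s - 3)*(s^2 - 2*s - 3) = (s - 3)*(s + 1)*(s - 3)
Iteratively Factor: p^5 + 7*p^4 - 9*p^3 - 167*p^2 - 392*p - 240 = (p + 3)*(p^4 + 4*p^3 - 21*p^2 - 104*p - 80) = (p + 3)*(p + 4)*(p^3 - 21*p - 20) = (p + 1)*(p + 3)*(p + 4)*(p^2 - p - 20) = (p + 1)*(p + 3)*(p + 4)^2*(p - 5)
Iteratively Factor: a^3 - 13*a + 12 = (a - 3)*(a^2 + 3*a - 4) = (a - 3)*(a + 4)*(a - 1)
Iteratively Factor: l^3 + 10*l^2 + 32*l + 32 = (l + 4)*(l^2 + 6*l + 8) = (l + 4)^2*(l + 2)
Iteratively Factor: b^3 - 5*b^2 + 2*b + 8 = (b - 4)*(b^2 - b - 2) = (b - 4)*(b + 1)*(b - 2)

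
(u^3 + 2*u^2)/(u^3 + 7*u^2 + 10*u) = u/(u + 5)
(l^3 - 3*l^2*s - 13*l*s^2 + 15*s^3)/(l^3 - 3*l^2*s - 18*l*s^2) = (-l^2 + 6*l*s - 5*s^2)/(l*(-l + 6*s))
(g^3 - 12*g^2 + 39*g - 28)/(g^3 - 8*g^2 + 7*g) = (g - 4)/g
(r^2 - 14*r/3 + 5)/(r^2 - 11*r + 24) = (r - 5/3)/(r - 8)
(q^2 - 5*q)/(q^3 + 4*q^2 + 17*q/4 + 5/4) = 4*q*(q - 5)/(4*q^3 + 16*q^2 + 17*q + 5)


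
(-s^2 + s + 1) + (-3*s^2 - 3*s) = -4*s^2 - 2*s + 1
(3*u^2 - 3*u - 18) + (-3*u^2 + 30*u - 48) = 27*u - 66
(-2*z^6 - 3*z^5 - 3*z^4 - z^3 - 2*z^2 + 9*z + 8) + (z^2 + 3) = -2*z^6 - 3*z^5 - 3*z^4 - z^3 - z^2 + 9*z + 11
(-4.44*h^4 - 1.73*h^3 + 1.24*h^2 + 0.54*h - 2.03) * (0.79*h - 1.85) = -3.5076*h^5 + 6.8473*h^4 + 4.1801*h^3 - 1.8674*h^2 - 2.6027*h + 3.7555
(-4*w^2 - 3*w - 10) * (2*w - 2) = -8*w^3 + 2*w^2 - 14*w + 20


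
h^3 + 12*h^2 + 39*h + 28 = (h + 1)*(h + 4)*(h + 7)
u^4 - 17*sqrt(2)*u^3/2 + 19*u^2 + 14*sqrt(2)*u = u*(u - 7*sqrt(2))*(u - 2*sqrt(2))*(u + sqrt(2)/2)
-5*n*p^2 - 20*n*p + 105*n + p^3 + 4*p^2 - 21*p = (-5*n + p)*(p - 3)*(p + 7)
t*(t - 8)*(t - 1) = t^3 - 9*t^2 + 8*t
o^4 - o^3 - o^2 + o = o*(o - 1)^2*(o + 1)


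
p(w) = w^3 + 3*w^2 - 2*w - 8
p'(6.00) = 142.00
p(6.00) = 304.00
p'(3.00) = 43.00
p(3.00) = 40.00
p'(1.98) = 21.64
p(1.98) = 7.56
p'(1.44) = 12.86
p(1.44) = -1.67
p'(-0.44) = -4.06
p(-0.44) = -6.62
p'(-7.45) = 119.81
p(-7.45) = -240.09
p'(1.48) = 13.45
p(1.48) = -1.15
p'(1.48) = 13.45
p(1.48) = -1.15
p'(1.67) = 16.39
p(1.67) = 1.68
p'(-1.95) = -2.29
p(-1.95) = -0.11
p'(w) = 3*w^2 + 6*w - 2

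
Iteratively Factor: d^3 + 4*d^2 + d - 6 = (d + 3)*(d^2 + d - 2) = (d - 1)*(d + 3)*(d + 2)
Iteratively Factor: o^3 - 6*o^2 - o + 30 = (o - 3)*(o^2 - 3*o - 10) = (o - 5)*(o - 3)*(o + 2)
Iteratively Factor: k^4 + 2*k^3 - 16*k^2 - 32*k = (k - 4)*(k^3 + 6*k^2 + 8*k) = k*(k - 4)*(k^2 + 6*k + 8) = k*(k - 4)*(k + 4)*(k + 2)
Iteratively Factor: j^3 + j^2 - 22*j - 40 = (j - 5)*(j^2 + 6*j + 8) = (j - 5)*(j + 4)*(j + 2)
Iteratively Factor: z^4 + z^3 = (z)*(z^3 + z^2) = z*(z + 1)*(z^2) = z^2*(z + 1)*(z)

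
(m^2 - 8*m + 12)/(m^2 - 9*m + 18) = (m - 2)/(m - 3)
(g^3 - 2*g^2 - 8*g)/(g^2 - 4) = g*(g - 4)/(g - 2)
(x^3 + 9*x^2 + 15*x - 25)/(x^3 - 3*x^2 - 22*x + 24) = (x^2 + 10*x + 25)/(x^2 - 2*x - 24)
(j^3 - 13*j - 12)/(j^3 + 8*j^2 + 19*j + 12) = (j - 4)/(j + 4)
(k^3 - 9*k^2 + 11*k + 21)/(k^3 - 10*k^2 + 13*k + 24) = (k - 7)/(k - 8)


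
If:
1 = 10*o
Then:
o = 1/10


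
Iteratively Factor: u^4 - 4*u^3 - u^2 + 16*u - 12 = (u - 3)*(u^3 - u^2 - 4*u + 4) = (u - 3)*(u + 2)*(u^2 - 3*u + 2) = (u - 3)*(u - 2)*(u + 2)*(u - 1)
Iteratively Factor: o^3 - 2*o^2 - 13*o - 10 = (o - 5)*(o^2 + 3*o + 2) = (o - 5)*(o + 1)*(o + 2)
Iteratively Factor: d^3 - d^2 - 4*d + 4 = (d - 1)*(d^2 - 4) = (d - 2)*(d - 1)*(d + 2)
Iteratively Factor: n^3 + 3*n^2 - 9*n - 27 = (n - 3)*(n^2 + 6*n + 9) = (n - 3)*(n + 3)*(n + 3)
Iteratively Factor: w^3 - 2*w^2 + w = (w - 1)*(w^2 - w) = w*(w - 1)*(w - 1)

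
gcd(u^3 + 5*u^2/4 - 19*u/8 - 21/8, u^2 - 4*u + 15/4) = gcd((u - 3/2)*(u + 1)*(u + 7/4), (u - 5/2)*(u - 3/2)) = u - 3/2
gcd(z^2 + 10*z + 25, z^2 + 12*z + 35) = z + 5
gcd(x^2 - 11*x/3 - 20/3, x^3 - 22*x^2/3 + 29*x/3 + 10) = x - 5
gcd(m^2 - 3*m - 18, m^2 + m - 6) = m + 3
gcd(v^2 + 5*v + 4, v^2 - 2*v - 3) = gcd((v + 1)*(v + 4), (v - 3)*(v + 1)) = v + 1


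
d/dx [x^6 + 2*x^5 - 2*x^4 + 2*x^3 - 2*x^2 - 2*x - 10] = 6*x^5 + 10*x^4 - 8*x^3 + 6*x^2 - 4*x - 2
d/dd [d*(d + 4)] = 2*d + 4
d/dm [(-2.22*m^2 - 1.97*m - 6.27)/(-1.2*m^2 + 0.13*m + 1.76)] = (-2.6526*m^2 - 22.8624*m - 2.6521)/(1.44*m^4 - 0.312*m^3 - 4.2071*m^2 + 0.4576*m + 3.0976)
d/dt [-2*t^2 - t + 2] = -4*t - 1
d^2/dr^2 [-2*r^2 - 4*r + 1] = -4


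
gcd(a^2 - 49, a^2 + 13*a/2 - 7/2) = a + 7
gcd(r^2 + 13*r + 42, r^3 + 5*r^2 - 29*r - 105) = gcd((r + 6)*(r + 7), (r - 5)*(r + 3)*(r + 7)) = r + 7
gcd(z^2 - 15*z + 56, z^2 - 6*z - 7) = z - 7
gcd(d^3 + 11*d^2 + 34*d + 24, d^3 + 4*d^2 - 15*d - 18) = d^2 + 7*d + 6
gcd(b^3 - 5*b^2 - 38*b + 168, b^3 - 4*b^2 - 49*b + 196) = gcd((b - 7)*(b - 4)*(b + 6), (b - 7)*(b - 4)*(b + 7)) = b^2 - 11*b + 28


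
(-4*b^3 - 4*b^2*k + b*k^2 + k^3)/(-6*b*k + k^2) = (4*b^3 + 4*b^2*k - b*k^2 - k^3)/(k*(6*b - k))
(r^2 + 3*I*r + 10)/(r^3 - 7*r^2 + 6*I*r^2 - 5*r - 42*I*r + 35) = (r - 2*I)/(r^2 + r*(-7 + I) - 7*I)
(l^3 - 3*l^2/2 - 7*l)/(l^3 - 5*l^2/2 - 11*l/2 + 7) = l/(l - 1)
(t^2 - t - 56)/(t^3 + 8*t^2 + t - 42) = (t - 8)/(t^2 + t - 6)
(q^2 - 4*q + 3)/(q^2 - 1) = (q - 3)/(q + 1)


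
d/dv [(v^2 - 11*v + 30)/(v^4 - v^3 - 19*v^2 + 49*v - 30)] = ((11 - 2*v)*(-v^4 + v^3 + 19*v^2 - 49*v + 30) - (v^2 - 11*v + 30)*(4*v^3 - 3*v^2 - 38*v + 49))/(-v^4 + v^3 + 19*v^2 - 49*v + 30)^2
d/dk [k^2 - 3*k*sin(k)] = -3*k*cos(k) + 2*k - 3*sin(k)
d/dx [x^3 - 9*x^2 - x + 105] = 3*x^2 - 18*x - 1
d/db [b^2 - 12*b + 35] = 2*b - 12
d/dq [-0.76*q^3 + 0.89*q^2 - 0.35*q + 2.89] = -2.28*q^2 + 1.78*q - 0.35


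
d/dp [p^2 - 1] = 2*p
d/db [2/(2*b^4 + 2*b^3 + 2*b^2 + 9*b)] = 2*(-8*b^3 - 6*b^2 - 4*b - 9)/(b^2*(2*b^3 + 2*b^2 + 2*b + 9)^2)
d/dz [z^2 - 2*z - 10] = 2*z - 2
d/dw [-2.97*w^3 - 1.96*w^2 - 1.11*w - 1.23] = -8.91*w^2 - 3.92*w - 1.11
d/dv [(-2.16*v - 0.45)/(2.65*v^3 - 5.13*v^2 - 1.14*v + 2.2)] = (11.448*v^3 - 7.5033*v^2 - 4.617*v - 5.265)/(7.0225*v^6 - 27.189*v^5 + 20.2749*v^4 + 23.3564*v^3 - 21.2724*v^2 - 5.016*v + 4.84)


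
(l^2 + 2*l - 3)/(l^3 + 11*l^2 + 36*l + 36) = (l - 1)/(l^2 + 8*l + 12)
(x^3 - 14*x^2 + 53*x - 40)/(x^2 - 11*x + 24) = (x^2 - 6*x + 5)/(x - 3)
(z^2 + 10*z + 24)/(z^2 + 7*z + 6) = (z + 4)/(z + 1)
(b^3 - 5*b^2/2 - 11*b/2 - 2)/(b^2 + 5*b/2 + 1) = (b^2 - 3*b - 4)/(b + 2)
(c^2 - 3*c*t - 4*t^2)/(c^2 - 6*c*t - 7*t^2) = (-c + 4*t)/(-c + 7*t)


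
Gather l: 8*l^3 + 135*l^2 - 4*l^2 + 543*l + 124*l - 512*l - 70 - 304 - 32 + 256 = 8*l^3 + 131*l^2 + 155*l - 150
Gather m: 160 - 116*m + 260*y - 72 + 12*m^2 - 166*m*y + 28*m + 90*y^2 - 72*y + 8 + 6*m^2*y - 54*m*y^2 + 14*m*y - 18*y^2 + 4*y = m^2*(6*y + 12) + m*(-54*y^2 - 152*y - 88) + 72*y^2 + 192*y + 96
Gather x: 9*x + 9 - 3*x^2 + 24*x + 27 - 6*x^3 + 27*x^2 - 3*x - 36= -6*x^3 + 24*x^2 + 30*x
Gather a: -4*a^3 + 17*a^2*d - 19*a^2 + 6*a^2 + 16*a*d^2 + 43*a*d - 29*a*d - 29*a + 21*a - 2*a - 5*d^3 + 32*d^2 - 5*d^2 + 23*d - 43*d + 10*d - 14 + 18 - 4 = -4*a^3 + a^2*(17*d - 13) + a*(16*d^2 + 14*d - 10) - 5*d^3 + 27*d^2 - 10*d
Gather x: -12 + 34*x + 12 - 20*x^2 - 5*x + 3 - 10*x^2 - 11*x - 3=-30*x^2 + 18*x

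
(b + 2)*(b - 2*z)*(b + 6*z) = b^3 + 4*b^2*z + 2*b^2 - 12*b*z^2 + 8*b*z - 24*z^2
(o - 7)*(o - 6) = o^2 - 13*o + 42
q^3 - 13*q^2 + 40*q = q*(q - 8)*(q - 5)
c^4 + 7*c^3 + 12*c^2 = c^2*(c + 3)*(c + 4)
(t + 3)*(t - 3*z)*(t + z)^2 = t^4 - t^3*z + 3*t^3 - 5*t^2*z^2 - 3*t^2*z - 3*t*z^3 - 15*t*z^2 - 9*z^3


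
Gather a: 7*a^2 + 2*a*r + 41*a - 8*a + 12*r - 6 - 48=7*a^2 + a*(2*r + 33) + 12*r - 54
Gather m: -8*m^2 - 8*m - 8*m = -8*m^2 - 16*m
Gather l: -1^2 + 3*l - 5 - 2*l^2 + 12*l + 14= -2*l^2 + 15*l + 8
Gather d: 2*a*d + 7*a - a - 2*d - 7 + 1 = 6*a + d*(2*a - 2) - 6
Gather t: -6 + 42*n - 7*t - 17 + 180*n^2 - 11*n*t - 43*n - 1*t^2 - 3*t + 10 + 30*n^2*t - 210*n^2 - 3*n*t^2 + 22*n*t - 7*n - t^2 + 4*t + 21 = -30*n^2 - 8*n + t^2*(-3*n - 2) + t*(30*n^2 + 11*n - 6) + 8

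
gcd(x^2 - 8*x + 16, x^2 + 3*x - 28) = x - 4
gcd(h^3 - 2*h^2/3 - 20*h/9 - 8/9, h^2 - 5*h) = 1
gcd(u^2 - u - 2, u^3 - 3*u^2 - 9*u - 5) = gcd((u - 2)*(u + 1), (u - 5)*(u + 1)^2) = u + 1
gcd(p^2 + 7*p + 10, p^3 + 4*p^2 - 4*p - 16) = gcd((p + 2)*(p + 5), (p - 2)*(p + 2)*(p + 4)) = p + 2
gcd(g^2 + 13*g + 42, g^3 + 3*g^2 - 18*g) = g + 6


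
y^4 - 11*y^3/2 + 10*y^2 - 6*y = y*(y - 2)^2*(y - 3/2)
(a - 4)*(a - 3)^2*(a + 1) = a^4 - 9*a^3 + 23*a^2 - 3*a - 36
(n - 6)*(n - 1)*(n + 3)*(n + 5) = n^4 + n^3 - 35*n^2 - 57*n + 90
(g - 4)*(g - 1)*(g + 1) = g^3 - 4*g^2 - g + 4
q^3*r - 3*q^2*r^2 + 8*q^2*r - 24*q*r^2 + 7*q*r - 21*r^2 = (q + 7)*(q - 3*r)*(q*r + r)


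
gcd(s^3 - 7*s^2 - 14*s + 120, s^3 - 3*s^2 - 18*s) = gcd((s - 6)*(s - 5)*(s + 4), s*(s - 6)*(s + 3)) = s - 6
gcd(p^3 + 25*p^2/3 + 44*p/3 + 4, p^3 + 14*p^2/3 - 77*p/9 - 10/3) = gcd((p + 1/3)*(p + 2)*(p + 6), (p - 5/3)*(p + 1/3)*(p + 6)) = p^2 + 19*p/3 + 2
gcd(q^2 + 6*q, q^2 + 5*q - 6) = q + 6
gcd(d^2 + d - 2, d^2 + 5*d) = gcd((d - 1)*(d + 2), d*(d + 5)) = 1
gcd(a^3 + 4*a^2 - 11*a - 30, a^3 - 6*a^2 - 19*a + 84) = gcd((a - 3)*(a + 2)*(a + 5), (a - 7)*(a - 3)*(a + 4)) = a - 3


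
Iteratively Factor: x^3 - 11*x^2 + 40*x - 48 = (x - 3)*(x^2 - 8*x + 16) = (x - 4)*(x - 3)*(x - 4)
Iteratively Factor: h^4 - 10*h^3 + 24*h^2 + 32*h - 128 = (h - 4)*(h^3 - 6*h^2 + 32) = (h - 4)*(h + 2)*(h^2 - 8*h + 16) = (h - 4)^2*(h + 2)*(h - 4)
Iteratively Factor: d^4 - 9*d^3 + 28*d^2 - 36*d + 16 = (d - 4)*(d^3 - 5*d^2 + 8*d - 4) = (d - 4)*(d - 2)*(d^2 - 3*d + 2) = (d - 4)*(d - 2)^2*(d - 1)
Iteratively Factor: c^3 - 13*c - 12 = (c + 1)*(c^2 - c - 12) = (c + 1)*(c + 3)*(c - 4)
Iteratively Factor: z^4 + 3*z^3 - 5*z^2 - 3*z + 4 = (z - 1)*(z^3 + 4*z^2 - z - 4) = (z - 1)*(z + 1)*(z^2 + 3*z - 4) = (z - 1)*(z + 1)*(z + 4)*(z - 1)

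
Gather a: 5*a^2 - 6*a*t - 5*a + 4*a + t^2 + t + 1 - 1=5*a^2 + a*(-6*t - 1) + t^2 + t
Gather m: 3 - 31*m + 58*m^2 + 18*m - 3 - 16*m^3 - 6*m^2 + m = -16*m^3 + 52*m^2 - 12*m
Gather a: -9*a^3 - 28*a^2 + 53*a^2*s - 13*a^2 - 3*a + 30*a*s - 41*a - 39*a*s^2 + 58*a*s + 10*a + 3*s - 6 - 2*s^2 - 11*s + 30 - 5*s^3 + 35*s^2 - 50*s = -9*a^3 + a^2*(53*s - 41) + a*(-39*s^2 + 88*s - 34) - 5*s^3 + 33*s^2 - 58*s + 24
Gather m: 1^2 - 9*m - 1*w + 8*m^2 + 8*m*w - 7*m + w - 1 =8*m^2 + m*(8*w - 16)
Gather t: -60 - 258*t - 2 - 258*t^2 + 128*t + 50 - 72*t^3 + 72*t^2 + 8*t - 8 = -72*t^3 - 186*t^2 - 122*t - 20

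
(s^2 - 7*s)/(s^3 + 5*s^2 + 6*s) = (s - 7)/(s^2 + 5*s + 6)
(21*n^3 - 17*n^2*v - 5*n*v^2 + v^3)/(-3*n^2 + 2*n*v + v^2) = -7*n + v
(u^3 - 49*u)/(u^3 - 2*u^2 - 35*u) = (u + 7)/(u + 5)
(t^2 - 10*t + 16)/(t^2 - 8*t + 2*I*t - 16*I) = (t - 2)/(t + 2*I)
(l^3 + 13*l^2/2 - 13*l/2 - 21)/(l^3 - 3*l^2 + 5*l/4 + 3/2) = 2*(2*l^2 + 17*l + 21)/(4*l^2 - 4*l - 3)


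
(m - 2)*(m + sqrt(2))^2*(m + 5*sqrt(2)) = m^4 - 2*m^3 + 7*sqrt(2)*m^3 - 14*sqrt(2)*m^2 + 22*m^2 - 44*m + 10*sqrt(2)*m - 20*sqrt(2)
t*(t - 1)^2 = t^3 - 2*t^2 + t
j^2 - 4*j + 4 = (j - 2)^2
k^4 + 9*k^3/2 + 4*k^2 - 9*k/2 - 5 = (k - 1)*(k + 1)*(k + 2)*(k + 5/2)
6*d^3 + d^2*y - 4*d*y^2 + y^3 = (-3*d + y)*(-2*d + y)*(d + y)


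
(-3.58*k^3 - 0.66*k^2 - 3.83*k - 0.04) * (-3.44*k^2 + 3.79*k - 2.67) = 12.3152*k^5 - 11.2978*k^4 + 20.2324*k^3 - 12.6159*k^2 + 10.0745*k + 0.1068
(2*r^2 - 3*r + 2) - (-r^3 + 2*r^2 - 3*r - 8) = r^3 + 10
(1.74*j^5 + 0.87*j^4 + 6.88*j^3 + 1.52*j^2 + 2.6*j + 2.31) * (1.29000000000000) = 2.2446*j^5 + 1.1223*j^4 + 8.8752*j^3 + 1.9608*j^2 + 3.354*j + 2.9799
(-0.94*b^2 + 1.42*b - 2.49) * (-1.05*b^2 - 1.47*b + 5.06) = 0.987*b^4 - 0.1092*b^3 - 4.2293*b^2 + 10.8455*b - 12.5994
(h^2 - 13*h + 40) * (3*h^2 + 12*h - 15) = 3*h^4 - 27*h^3 - 51*h^2 + 675*h - 600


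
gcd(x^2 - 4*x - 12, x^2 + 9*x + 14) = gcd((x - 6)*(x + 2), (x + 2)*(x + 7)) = x + 2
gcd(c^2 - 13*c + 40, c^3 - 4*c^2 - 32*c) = c - 8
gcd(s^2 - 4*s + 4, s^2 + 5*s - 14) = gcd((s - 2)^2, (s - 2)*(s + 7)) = s - 2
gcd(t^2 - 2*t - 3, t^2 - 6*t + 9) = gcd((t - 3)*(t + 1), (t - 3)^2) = t - 3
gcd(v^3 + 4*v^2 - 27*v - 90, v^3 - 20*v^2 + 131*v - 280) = v - 5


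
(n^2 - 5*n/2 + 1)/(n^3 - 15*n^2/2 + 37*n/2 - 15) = (2*n - 1)/(2*n^2 - 11*n + 15)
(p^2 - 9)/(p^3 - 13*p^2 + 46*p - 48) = (p + 3)/(p^2 - 10*p + 16)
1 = 1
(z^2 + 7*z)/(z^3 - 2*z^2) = (z + 7)/(z*(z - 2))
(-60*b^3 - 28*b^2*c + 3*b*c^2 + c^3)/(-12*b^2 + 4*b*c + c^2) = (10*b^2 + 3*b*c - c^2)/(2*b - c)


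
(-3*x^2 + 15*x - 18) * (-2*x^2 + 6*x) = 6*x^4 - 48*x^3 + 126*x^2 - 108*x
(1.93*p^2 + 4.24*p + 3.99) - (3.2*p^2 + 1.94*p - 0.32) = -1.27*p^2 + 2.3*p + 4.31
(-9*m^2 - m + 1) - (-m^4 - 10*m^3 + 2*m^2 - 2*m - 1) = m^4 + 10*m^3 - 11*m^2 + m + 2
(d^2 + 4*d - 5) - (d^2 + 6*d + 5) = -2*d - 10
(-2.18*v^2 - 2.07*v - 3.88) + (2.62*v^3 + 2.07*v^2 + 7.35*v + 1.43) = 2.62*v^3 - 0.11*v^2 + 5.28*v - 2.45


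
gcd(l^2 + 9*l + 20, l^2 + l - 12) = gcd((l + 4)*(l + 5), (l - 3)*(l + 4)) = l + 4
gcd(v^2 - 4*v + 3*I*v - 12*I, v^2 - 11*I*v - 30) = 1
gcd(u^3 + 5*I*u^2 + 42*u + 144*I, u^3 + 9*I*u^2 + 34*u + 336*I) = u^2 + 2*I*u + 48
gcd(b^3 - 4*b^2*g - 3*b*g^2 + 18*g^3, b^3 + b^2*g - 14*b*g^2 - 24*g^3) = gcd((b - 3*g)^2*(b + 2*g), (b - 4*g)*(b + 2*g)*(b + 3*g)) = b + 2*g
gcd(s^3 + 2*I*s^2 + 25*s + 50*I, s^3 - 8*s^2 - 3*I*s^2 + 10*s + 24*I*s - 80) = s^2 - 3*I*s + 10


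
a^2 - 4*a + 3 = (a - 3)*(a - 1)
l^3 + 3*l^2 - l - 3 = (l - 1)*(l + 1)*(l + 3)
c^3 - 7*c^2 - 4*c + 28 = (c - 7)*(c - 2)*(c + 2)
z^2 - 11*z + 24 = (z - 8)*(z - 3)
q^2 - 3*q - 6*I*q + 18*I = (q - 3)*(q - 6*I)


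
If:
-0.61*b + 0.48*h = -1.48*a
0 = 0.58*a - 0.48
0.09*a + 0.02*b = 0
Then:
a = 0.83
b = -3.72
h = -7.28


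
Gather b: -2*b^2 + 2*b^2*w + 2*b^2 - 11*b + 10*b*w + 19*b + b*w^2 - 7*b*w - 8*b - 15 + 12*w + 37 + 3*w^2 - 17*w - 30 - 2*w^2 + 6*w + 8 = 2*b^2*w + b*(w^2 + 3*w) + w^2 + w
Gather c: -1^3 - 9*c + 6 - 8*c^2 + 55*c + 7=-8*c^2 + 46*c + 12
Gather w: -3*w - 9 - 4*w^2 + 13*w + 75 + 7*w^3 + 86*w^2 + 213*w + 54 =7*w^3 + 82*w^2 + 223*w + 120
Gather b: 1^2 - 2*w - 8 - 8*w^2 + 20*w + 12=-8*w^2 + 18*w + 5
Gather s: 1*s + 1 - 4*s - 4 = -3*s - 3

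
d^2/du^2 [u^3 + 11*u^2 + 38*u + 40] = 6*u + 22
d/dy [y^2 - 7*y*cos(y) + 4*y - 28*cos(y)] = 7*y*sin(y) + 2*y + 28*sin(y) - 7*cos(y) + 4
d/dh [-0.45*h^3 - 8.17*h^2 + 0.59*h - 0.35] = -1.35*h^2 - 16.34*h + 0.59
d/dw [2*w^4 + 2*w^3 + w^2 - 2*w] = 8*w^3 + 6*w^2 + 2*w - 2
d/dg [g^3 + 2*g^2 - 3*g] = 3*g^2 + 4*g - 3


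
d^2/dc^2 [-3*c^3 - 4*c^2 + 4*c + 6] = -18*c - 8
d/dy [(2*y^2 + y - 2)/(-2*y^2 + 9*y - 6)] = 4*(5*y^2 - 8*y + 3)/(4*y^4 - 36*y^3 + 105*y^2 - 108*y + 36)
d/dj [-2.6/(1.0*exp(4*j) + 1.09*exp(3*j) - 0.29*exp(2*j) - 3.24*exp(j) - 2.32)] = (10.4*exp(3*j) + 8.502*exp(2*j) - 1.508*exp(j) - 8.424)*exp(j)/(-1.0*exp(4*j) - 1.09*exp(3*j) + 0.29*exp(2*j) + 3.24*exp(j) + 2.32)^2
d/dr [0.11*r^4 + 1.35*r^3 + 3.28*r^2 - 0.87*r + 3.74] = 0.44*r^3 + 4.05*r^2 + 6.56*r - 0.87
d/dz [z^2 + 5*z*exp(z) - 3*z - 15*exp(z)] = 5*z*exp(z) + 2*z - 10*exp(z) - 3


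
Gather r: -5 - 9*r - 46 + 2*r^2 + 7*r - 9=2*r^2 - 2*r - 60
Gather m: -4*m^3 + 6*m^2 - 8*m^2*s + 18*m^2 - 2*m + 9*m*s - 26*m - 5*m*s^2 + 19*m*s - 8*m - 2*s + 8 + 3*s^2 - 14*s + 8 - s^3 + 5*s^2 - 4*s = -4*m^3 + m^2*(24 - 8*s) + m*(-5*s^2 + 28*s - 36) - s^3 + 8*s^2 - 20*s + 16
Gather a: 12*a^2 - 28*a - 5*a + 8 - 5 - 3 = 12*a^2 - 33*a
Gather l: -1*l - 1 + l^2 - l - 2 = l^2 - 2*l - 3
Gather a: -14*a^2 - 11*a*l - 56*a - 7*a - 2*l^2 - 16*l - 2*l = -14*a^2 + a*(-11*l - 63) - 2*l^2 - 18*l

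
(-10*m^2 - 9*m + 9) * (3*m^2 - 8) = -30*m^4 - 27*m^3 + 107*m^2 + 72*m - 72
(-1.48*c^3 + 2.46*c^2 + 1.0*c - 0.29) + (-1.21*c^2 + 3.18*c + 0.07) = -1.48*c^3 + 1.25*c^2 + 4.18*c - 0.22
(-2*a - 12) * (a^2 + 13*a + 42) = -2*a^3 - 38*a^2 - 240*a - 504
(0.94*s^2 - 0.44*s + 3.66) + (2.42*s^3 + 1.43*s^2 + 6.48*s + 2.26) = 2.42*s^3 + 2.37*s^2 + 6.04*s + 5.92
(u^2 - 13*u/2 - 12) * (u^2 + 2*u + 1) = u^4 - 9*u^3/2 - 24*u^2 - 61*u/2 - 12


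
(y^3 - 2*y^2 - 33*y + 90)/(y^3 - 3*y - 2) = (-y^3 + 2*y^2 + 33*y - 90)/(-y^3 + 3*y + 2)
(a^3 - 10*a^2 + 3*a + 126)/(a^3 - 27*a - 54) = (a - 7)/(a + 3)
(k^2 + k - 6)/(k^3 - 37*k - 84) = (k - 2)/(k^2 - 3*k - 28)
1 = 1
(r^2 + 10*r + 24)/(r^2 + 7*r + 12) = (r + 6)/(r + 3)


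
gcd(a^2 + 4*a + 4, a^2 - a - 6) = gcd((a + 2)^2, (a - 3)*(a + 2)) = a + 2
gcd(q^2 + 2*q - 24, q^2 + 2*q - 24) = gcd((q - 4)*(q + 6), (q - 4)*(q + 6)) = q^2 + 2*q - 24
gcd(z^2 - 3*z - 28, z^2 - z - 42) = z - 7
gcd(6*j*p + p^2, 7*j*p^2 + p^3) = p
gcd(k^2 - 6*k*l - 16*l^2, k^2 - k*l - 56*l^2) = k - 8*l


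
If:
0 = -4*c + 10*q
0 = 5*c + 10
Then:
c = -2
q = -4/5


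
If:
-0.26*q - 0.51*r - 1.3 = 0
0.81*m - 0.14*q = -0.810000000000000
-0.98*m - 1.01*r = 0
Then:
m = -2.78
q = -10.29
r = 2.70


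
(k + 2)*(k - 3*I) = k^2 + 2*k - 3*I*k - 6*I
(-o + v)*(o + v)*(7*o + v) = -7*o^3 - o^2*v + 7*o*v^2 + v^3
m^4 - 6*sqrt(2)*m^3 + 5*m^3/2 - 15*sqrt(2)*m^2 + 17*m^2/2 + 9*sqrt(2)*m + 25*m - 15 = (m - 1/2)*(m + 3)*(m - 5*sqrt(2))*(m - sqrt(2))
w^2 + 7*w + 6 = (w + 1)*(w + 6)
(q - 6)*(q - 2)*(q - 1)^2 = q^4 - 10*q^3 + 29*q^2 - 32*q + 12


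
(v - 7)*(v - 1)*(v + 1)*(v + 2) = v^4 - 5*v^3 - 15*v^2 + 5*v + 14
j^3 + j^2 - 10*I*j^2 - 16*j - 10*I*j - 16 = (j + 1)*(j - 8*I)*(j - 2*I)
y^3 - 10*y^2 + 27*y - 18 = (y - 6)*(y - 3)*(y - 1)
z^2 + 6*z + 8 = (z + 2)*(z + 4)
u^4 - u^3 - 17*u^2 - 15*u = u*(u - 5)*(u + 1)*(u + 3)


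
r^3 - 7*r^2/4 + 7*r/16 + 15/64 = (r - 5/4)*(r - 3/4)*(r + 1/4)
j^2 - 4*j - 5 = (j - 5)*(j + 1)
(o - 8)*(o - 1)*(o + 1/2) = o^3 - 17*o^2/2 + 7*o/2 + 4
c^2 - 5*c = c*(c - 5)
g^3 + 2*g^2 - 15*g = g*(g - 3)*(g + 5)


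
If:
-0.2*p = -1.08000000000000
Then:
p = 5.40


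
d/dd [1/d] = -1/d^2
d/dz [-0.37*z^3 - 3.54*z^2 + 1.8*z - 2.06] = -1.11*z^2 - 7.08*z + 1.8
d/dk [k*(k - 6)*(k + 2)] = 3*k^2 - 8*k - 12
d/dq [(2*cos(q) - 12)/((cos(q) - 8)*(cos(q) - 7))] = 2*(cos(q)^2 - 12*cos(q) + 34)*sin(q)/((cos(q) - 8)^2*(cos(q) - 7)^2)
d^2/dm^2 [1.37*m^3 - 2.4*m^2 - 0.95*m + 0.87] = 8.22*m - 4.8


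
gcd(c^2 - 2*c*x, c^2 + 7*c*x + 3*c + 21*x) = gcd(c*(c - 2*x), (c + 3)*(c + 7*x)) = 1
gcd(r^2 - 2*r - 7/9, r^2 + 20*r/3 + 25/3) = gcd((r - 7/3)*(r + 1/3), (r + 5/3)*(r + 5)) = 1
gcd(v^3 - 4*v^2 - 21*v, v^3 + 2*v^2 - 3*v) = v^2 + 3*v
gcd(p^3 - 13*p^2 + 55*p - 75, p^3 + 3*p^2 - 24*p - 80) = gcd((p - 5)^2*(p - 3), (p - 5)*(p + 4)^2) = p - 5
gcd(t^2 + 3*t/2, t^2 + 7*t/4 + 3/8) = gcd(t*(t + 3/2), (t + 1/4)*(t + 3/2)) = t + 3/2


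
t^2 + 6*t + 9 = (t + 3)^2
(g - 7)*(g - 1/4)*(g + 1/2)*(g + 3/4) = g^4 - 6*g^3 - 111*g^2/16 - 17*g/32 + 21/32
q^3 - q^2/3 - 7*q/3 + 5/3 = (q - 1)^2*(q + 5/3)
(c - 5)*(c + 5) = c^2 - 25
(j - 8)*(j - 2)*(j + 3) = j^3 - 7*j^2 - 14*j + 48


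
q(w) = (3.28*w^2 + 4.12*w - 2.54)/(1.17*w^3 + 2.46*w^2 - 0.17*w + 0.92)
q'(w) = (6.56*w + 4.12)/(1.17*w^3 + 2.46*w^2 - 0.17*w + 0.92) + (-3.51*w^2 - 4.92*w + 0.17)*(3.28*w^2 + 4.12*w - 2.54)/(1.17*w^3 + 2.46*w^2 - 0.17*w + 0.92)^2 = (-3.8376*w^4 - 9.6408*w^3 - 1.7774*w^2 + 18.532*w + 3.3586)/(1.3689*w^6 + 5.7564*w^5 + 5.6538*w^4 + 1.3164*w^3 + 4.5553*w^2 - 0.3128*w + 0.8464)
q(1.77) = 1.01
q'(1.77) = -0.28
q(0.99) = 1.11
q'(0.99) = 0.37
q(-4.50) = -0.82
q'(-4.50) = -0.27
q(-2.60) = -3.47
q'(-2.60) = -9.49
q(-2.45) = -6.39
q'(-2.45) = -40.41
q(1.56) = 1.07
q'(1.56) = -0.26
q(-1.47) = -0.54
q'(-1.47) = -1.96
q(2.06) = 0.94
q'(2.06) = -0.26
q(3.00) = 0.73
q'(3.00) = -0.18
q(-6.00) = -0.56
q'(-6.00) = -0.12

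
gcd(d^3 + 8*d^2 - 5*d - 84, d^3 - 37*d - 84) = d + 4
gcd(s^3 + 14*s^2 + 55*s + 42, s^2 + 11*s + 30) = s + 6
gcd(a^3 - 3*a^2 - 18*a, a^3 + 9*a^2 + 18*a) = a^2 + 3*a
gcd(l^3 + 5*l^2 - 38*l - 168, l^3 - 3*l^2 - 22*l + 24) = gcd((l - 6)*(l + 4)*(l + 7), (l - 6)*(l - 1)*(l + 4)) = l^2 - 2*l - 24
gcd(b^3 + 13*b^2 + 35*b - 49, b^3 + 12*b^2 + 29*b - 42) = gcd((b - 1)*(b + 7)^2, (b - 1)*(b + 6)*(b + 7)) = b^2 + 6*b - 7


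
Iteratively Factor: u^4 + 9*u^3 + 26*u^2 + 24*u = (u + 2)*(u^3 + 7*u^2 + 12*u) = (u + 2)*(u + 3)*(u^2 + 4*u) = (u + 2)*(u + 3)*(u + 4)*(u)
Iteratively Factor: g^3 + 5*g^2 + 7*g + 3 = (g + 1)*(g^2 + 4*g + 3) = (g + 1)^2*(g + 3)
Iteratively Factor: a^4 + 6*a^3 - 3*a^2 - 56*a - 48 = (a + 4)*(a^3 + 2*a^2 - 11*a - 12) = (a + 1)*(a + 4)*(a^2 + a - 12) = (a + 1)*(a + 4)^2*(a - 3)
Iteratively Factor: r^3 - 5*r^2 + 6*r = (r - 2)*(r^2 - 3*r) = r*(r - 2)*(r - 3)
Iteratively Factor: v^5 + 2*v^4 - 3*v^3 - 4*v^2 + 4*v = (v - 1)*(v^4 + 3*v^3 - 4*v) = (v - 1)*(v + 2)*(v^3 + v^2 - 2*v) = v*(v - 1)*(v + 2)*(v^2 + v - 2) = v*(v - 1)^2*(v + 2)*(v + 2)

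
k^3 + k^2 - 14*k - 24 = (k - 4)*(k + 2)*(k + 3)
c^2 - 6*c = c*(c - 6)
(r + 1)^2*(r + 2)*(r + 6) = r^4 + 10*r^3 + 29*r^2 + 32*r + 12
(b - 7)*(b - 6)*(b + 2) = b^3 - 11*b^2 + 16*b + 84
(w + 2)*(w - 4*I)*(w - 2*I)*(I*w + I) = I*w^4 + 6*w^3 + 3*I*w^3 + 18*w^2 - 6*I*w^2 + 12*w - 24*I*w - 16*I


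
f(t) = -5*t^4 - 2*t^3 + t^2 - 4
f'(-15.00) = 66120.00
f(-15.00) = -246154.00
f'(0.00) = 0.00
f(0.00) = -4.00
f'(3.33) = -798.39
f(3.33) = -681.58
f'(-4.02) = 1194.29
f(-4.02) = -1163.70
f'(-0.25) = -0.56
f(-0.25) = -3.93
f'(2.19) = -234.47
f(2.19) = -135.22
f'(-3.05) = 505.54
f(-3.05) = -370.63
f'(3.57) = -979.32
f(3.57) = -894.42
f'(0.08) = 0.11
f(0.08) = -3.99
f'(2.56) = -369.75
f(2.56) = -245.75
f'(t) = -20*t^3 - 6*t^2 + 2*t = 2*t*(-10*t^2 - 3*t + 1)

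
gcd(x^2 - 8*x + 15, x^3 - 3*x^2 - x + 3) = x - 3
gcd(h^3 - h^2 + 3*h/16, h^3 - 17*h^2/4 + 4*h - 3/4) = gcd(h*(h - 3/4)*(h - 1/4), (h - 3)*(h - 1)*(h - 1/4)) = h - 1/4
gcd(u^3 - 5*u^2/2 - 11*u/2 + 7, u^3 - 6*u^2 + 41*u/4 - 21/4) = u^2 - 9*u/2 + 7/2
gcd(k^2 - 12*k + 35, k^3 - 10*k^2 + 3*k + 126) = k - 7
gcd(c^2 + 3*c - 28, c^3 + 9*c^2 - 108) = 1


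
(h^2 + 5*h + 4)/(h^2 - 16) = (h + 1)/(h - 4)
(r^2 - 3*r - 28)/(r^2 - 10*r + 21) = (r + 4)/(r - 3)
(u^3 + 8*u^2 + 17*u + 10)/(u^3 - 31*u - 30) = (u + 2)/(u - 6)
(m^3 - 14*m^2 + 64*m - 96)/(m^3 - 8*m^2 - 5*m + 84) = (m^2 - 10*m + 24)/(m^2 - 4*m - 21)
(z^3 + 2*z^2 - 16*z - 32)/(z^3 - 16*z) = (z + 2)/z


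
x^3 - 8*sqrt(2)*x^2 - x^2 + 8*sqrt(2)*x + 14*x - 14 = (x - 1)*(x - 7*sqrt(2))*(x - sqrt(2))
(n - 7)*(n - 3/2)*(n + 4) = n^3 - 9*n^2/2 - 47*n/2 + 42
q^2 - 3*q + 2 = (q - 2)*(q - 1)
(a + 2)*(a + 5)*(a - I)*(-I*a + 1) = -I*a^4 - 7*I*a^3 - 11*I*a^2 - 7*I*a - 10*I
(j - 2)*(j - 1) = j^2 - 3*j + 2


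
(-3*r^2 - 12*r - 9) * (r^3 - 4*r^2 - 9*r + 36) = -3*r^5 + 66*r^3 + 36*r^2 - 351*r - 324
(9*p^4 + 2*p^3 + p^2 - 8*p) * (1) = 9*p^4 + 2*p^3 + p^2 - 8*p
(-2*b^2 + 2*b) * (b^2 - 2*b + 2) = -2*b^4 + 6*b^3 - 8*b^2 + 4*b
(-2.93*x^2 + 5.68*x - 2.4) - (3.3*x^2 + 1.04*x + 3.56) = -6.23*x^2 + 4.64*x - 5.96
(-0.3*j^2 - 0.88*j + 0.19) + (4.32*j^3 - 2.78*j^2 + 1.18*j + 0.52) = 4.32*j^3 - 3.08*j^2 + 0.3*j + 0.71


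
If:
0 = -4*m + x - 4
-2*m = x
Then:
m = -2/3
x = 4/3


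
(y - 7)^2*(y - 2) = y^3 - 16*y^2 + 77*y - 98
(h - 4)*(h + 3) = h^2 - h - 12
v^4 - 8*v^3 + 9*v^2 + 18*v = v*(v - 6)*(v - 3)*(v + 1)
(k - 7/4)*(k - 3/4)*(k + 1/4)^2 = k^4 - 2*k^3 + k^2/8 + k/2 + 21/256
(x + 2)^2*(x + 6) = x^3 + 10*x^2 + 28*x + 24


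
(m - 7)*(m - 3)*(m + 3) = m^3 - 7*m^2 - 9*m + 63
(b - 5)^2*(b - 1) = b^3 - 11*b^2 + 35*b - 25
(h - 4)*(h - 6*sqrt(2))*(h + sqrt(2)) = h^3 - 5*sqrt(2)*h^2 - 4*h^2 - 12*h + 20*sqrt(2)*h + 48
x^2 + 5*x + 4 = (x + 1)*(x + 4)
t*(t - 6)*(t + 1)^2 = t^4 - 4*t^3 - 11*t^2 - 6*t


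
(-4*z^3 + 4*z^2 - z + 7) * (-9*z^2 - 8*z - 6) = 36*z^5 - 4*z^4 + z^3 - 79*z^2 - 50*z - 42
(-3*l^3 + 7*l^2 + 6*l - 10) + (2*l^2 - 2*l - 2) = -3*l^3 + 9*l^2 + 4*l - 12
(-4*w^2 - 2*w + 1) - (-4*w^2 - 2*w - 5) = 6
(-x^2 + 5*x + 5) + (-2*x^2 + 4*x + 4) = -3*x^2 + 9*x + 9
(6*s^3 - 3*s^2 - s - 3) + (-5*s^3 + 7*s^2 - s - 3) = s^3 + 4*s^2 - 2*s - 6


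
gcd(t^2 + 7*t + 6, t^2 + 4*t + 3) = t + 1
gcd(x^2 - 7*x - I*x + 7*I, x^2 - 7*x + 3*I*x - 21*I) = x - 7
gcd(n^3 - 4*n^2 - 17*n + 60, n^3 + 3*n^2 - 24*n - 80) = n^2 - n - 20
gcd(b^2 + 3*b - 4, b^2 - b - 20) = b + 4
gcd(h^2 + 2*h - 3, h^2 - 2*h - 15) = h + 3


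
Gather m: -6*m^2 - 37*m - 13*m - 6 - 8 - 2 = -6*m^2 - 50*m - 16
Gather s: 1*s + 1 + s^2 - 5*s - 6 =s^2 - 4*s - 5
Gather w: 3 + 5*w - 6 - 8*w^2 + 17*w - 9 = -8*w^2 + 22*w - 12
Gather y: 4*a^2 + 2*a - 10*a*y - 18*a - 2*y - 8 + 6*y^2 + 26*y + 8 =4*a^2 - 16*a + 6*y^2 + y*(24 - 10*a)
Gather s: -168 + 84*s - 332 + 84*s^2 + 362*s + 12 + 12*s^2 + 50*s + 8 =96*s^2 + 496*s - 480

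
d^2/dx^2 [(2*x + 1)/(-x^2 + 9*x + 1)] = 2*((2*x - 9)^2*(2*x + 1) + (6*x - 17)*(-x^2 + 9*x + 1))/(-x^2 + 9*x + 1)^3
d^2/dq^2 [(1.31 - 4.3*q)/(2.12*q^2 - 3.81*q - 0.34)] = ((4.24*q - 3.81)*(4.3*q - 1.31)*(8.48*q - 7.62) + (54.696*q - 38.3204)*(-2.12*q^2 + 3.81*q + 0.34))/(-2.12*q^2 + 3.81*q + 0.34)^3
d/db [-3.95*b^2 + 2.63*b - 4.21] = 2.63 - 7.9*b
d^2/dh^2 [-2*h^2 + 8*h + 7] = -4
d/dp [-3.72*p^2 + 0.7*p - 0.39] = 0.7 - 7.44*p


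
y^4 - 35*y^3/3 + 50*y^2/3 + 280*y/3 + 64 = (y - 8)*(y - 6)*(y + 1)*(y + 4/3)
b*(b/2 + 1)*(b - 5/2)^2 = b^4/2 - 3*b^3/2 - 15*b^2/8 + 25*b/4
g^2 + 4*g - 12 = (g - 2)*(g + 6)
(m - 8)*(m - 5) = m^2 - 13*m + 40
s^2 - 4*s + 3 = (s - 3)*(s - 1)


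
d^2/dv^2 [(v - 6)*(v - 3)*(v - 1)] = 6*v - 20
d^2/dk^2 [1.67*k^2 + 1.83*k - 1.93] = 3.34000000000000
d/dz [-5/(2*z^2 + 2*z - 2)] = 5*(2*z + 1)/(2*(z^2 + z - 1)^2)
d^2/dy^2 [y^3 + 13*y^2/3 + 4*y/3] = 6*y + 26/3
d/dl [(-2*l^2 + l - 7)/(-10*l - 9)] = (20*l^2 + 36*l - 79)/(100*l^2 + 180*l + 81)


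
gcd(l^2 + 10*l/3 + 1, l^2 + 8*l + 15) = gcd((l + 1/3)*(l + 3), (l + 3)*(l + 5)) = l + 3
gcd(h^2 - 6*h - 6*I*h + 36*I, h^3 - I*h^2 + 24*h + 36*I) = h - 6*I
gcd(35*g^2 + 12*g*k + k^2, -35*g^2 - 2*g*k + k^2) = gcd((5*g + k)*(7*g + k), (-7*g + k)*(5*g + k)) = 5*g + k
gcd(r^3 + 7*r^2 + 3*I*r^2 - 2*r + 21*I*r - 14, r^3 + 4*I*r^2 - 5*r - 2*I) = r^2 + 3*I*r - 2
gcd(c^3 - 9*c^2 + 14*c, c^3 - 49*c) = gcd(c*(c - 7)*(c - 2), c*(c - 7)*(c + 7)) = c^2 - 7*c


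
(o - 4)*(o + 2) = o^2 - 2*o - 8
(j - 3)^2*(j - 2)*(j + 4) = j^4 - 4*j^3 - 11*j^2 + 66*j - 72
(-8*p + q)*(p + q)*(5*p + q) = -40*p^3 - 43*p^2*q - 2*p*q^2 + q^3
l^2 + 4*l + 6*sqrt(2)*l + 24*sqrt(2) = (l + 4)*(l + 6*sqrt(2))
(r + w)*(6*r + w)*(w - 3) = 6*r^2*w - 18*r^2 + 7*r*w^2 - 21*r*w + w^3 - 3*w^2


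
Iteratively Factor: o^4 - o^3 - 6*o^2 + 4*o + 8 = (o + 2)*(o^3 - 3*o^2 + 4) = (o + 1)*(o + 2)*(o^2 - 4*o + 4) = (o - 2)*(o + 1)*(o + 2)*(o - 2)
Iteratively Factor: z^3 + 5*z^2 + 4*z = (z)*(z^2 + 5*z + 4) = z*(z + 4)*(z + 1)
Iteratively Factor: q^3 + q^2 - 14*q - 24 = (q + 3)*(q^2 - 2*q - 8) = (q - 4)*(q + 3)*(q + 2)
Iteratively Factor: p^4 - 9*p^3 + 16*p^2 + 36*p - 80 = (p - 4)*(p^3 - 5*p^2 - 4*p + 20) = (p - 4)*(p + 2)*(p^2 - 7*p + 10) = (p - 5)*(p - 4)*(p + 2)*(p - 2)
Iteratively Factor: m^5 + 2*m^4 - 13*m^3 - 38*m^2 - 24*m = (m)*(m^4 + 2*m^3 - 13*m^2 - 38*m - 24) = m*(m + 1)*(m^3 + m^2 - 14*m - 24) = m*(m + 1)*(m + 2)*(m^2 - m - 12) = m*(m - 4)*(m + 1)*(m + 2)*(m + 3)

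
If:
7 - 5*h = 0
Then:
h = 7/5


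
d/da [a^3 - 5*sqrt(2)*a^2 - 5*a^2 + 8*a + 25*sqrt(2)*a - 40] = 3*a^2 - 10*sqrt(2)*a - 10*a + 8 + 25*sqrt(2)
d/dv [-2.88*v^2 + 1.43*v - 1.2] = 1.43 - 5.76*v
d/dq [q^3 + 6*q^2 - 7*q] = 3*q^2 + 12*q - 7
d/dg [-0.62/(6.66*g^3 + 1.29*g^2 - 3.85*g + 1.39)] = (12.3876*g^2 + 1.5996*g - 2.387)/(6.66*g^3 + 1.29*g^2 - 3.85*g + 1.39)^2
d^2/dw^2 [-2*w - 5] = 0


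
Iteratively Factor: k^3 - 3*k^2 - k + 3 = (k + 1)*(k^2 - 4*k + 3) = (k - 3)*(k + 1)*(k - 1)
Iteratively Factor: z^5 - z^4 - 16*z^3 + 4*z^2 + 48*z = (z + 2)*(z^4 - 3*z^3 - 10*z^2 + 24*z) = (z - 2)*(z + 2)*(z^3 - z^2 - 12*z) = (z - 2)*(z + 2)*(z + 3)*(z^2 - 4*z) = z*(z - 2)*(z + 2)*(z + 3)*(z - 4)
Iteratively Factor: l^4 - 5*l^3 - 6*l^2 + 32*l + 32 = (l + 2)*(l^3 - 7*l^2 + 8*l + 16) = (l - 4)*(l + 2)*(l^2 - 3*l - 4) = (l - 4)*(l + 1)*(l + 2)*(l - 4)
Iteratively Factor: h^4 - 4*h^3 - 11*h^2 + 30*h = (h - 5)*(h^3 + h^2 - 6*h) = (h - 5)*(h + 3)*(h^2 - 2*h) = (h - 5)*(h - 2)*(h + 3)*(h)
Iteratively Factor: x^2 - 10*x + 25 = (x - 5)*(x - 5)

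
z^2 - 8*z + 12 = (z - 6)*(z - 2)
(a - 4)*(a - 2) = a^2 - 6*a + 8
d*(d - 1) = d^2 - d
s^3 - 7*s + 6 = (s - 2)*(s - 1)*(s + 3)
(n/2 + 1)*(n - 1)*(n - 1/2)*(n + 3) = n^4/2 + 7*n^3/4 - n^2/2 - 13*n/4 + 3/2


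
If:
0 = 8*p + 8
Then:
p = -1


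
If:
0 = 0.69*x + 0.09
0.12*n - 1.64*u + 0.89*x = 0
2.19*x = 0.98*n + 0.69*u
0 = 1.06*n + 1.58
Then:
No Solution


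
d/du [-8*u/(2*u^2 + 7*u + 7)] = 8*(2*u^2 - 7)/(4*u^4 + 28*u^3 + 77*u^2 + 98*u + 49)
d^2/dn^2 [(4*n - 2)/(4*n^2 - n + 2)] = 4*(6*(1 - 4*n)*(4*n^2 - n + 2) + (2*n - 1)*(8*n - 1)^2)/(4*n^2 - n + 2)^3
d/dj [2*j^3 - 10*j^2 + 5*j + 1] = 6*j^2 - 20*j + 5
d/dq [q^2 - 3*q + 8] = 2*q - 3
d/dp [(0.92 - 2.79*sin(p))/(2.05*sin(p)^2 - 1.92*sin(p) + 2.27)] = (5.7195*sin(p)^2 - 3.772*sin(p) - 4.5669)*cos(p)/(4.2025*sin(p)^4 - 7.872*sin(p)^3 + 12.9934*sin(p)^2 - 8.7168*sin(p) + 5.1529)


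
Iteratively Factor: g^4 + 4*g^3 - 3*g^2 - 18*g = (g + 3)*(g^3 + g^2 - 6*g) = (g - 2)*(g + 3)*(g^2 + 3*g) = g*(g - 2)*(g + 3)*(g + 3)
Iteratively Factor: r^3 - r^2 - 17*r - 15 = (r + 1)*(r^2 - 2*r - 15) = (r - 5)*(r + 1)*(r + 3)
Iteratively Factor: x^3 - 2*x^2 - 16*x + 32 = (x - 4)*(x^2 + 2*x - 8) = (x - 4)*(x - 2)*(x + 4)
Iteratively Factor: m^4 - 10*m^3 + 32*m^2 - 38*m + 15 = (m - 1)*(m^3 - 9*m^2 + 23*m - 15) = (m - 5)*(m - 1)*(m^2 - 4*m + 3) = (m - 5)*(m - 1)^2*(m - 3)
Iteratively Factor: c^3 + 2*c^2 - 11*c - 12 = (c + 1)*(c^2 + c - 12) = (c - 3)*(c + 1)*(c + 4)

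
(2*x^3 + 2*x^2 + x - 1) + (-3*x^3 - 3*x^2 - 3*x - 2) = -x^3 - x^2 - 2*x - 3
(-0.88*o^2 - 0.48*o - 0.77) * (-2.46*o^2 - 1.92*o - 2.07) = 2.1648*o^4 + 2.8704*o^3 + 4.6374*o^2 + 2.472*o + 1.5939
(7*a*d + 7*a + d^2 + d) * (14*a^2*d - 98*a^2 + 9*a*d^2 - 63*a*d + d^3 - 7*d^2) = 98*a^3*d^2 - 588*a^3*d - 686*a^3 + 77*a^2*d^3 - 462*a^2*d^2 - 539*a^2*d + 16*a*d^4 - 96*a*d^3 - 112*a*d^2 + d^5 - 6*d^4 - 7*d^3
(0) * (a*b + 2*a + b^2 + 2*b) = 0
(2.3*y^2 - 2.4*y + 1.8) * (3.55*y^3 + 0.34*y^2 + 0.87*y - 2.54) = 8.165*y^5 - 7.738*y^4 + 7.575*y^3 - 7.318*y^2 + 7.662*y - 4.572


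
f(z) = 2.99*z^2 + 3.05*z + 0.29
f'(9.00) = 56.87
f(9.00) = 269.93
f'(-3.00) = -14.89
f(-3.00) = 18.05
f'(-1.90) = -8.31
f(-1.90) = 5.29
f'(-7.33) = -40.78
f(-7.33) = 138.58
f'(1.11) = 9.69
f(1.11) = 7.36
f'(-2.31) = -10.76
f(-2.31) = 9.20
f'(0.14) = 3.89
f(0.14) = 0.78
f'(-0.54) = -0.18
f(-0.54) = -0.49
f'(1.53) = 12.20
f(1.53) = 11.96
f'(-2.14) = -9.75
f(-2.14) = 7.46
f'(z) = 5.98*z + 3.05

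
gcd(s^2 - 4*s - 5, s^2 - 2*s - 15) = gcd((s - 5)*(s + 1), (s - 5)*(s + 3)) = s - 5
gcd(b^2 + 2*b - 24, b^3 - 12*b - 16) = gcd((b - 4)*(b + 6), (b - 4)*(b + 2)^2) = b - 4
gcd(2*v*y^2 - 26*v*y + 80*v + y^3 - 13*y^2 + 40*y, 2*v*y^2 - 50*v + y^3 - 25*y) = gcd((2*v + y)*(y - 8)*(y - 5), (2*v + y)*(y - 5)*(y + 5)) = 2*v*y - 10*v + y^2 - 5*y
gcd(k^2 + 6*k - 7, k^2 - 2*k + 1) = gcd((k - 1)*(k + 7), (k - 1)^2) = k - 1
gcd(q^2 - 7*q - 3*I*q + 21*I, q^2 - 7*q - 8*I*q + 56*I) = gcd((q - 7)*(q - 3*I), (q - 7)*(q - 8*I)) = q - 7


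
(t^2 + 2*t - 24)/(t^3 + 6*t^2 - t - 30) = (t^2 + 2*t - 24)/(t^3 + 6*t^2 - t - 30)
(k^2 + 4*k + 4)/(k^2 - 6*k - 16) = (k + 2)/(k - 8)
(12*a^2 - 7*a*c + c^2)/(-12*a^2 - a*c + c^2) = (-3*a + c)/(3*a + c)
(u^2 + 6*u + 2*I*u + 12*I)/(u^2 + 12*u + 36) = (u + 2*I)/(u + 6)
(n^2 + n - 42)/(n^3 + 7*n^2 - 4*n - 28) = (n - 6)/(n^2 - 4)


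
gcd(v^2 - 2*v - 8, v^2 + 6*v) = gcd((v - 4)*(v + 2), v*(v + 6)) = 1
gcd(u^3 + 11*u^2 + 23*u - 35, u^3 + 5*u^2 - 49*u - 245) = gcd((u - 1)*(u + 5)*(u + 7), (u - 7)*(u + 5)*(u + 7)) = u^2 + 12*u + 35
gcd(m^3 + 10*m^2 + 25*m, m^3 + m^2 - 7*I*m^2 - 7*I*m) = m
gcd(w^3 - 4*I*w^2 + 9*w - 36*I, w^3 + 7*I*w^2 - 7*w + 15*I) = w + 3*I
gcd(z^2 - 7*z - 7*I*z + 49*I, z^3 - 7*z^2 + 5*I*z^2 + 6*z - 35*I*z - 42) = z - 7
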